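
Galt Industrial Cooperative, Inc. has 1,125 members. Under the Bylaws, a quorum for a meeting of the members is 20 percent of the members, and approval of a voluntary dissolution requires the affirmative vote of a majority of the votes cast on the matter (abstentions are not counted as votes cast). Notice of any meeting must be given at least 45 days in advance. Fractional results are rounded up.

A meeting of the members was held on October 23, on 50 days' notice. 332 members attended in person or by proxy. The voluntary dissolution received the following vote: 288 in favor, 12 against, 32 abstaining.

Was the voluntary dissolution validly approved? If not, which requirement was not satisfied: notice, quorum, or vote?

Valid — all requirements satisfied.

Notice: 50 days given; 45 required. Satisfied.
Quorum: 20% of 1,125 = 225; 332 present. Satisfied.
Vote: requires a majority of the votes cast (332 − 32 abstaining = 300); a majority of 300 is 151, so 151 needed; 288 in favor. Satisfied.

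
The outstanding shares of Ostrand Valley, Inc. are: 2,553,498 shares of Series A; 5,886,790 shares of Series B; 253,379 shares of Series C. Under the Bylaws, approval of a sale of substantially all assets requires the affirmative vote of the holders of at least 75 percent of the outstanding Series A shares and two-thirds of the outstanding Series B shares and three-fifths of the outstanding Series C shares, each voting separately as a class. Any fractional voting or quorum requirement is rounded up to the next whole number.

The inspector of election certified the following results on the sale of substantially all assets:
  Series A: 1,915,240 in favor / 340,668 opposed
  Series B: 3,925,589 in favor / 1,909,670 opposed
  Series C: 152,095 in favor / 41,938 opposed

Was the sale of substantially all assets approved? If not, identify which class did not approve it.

Approved — every class gave the required vote.

Series A: 3/4 of 2553498 = 1915123.50, rounded up to 1915124; 1,915,124 required, 1,915,240 in favor — approved.
Series B: 2/3 of 5886790 = 3924526.67, rounded up to 3924527; 3,924,527 required, 3,925,589 in favor — approved.
Series C: 3/5 of 253379 = 152027.40, rounded up to 152028; 152,028 required, 152,095 in favor — approved.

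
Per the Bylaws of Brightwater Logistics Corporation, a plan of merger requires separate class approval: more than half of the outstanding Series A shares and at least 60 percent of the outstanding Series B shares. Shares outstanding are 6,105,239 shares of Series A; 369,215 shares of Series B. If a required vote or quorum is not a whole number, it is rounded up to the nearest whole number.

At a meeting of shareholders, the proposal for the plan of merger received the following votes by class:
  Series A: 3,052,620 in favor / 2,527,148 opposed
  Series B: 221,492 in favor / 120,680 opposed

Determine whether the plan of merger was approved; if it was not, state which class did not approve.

Series A: a majority of 6105239 is 3052620; 3,052,620 required, 3,052,620 in favor — approved.
Series B: 3/5 of 369215 = 221529; 221,529 required, 221,492 in favor — not approved.

Not approved — the Series B shares did not give the required vote.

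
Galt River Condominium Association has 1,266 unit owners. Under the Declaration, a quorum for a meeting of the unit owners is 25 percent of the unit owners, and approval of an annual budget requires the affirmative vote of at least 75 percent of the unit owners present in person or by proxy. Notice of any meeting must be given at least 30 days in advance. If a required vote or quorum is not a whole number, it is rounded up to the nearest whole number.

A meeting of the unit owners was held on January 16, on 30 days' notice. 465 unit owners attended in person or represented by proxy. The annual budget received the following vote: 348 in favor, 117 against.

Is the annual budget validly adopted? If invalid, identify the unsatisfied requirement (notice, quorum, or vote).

Notice: 30 days given; 30 required. Satisfied.
Quorum: 25% of 1,266 = 316.50, rounded up to 317; 465 present. Satisfied.
Vote: requires three-fourths of those present (465); 3/4 of 465 = 348.75, rounded up to 349, so 349 needed; 348 in favor. Not satisfied.

Invalid — vote requirement not satisfied.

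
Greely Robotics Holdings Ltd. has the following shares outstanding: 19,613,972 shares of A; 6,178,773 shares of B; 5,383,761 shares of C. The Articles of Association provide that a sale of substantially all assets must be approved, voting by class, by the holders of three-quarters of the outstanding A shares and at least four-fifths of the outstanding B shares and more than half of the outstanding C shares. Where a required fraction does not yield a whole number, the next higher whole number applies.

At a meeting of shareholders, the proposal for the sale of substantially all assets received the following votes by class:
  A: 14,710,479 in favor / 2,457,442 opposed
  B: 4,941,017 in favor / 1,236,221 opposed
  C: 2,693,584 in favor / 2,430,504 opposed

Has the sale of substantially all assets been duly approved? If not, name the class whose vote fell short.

Not approved — the B shares did not give the required vote.

A: 3/4 of 19613972 = 14710479; 14,710,479 required, 14,710,479 in favor — approved.
B: 4/5 of 6178773 = 4943018.40, rounded up to 4943019; 4,943,019 required, 4,941,017 in favor — not approved.
C: a majority of 5383761 is 2691881; 2,691,881 required, 2,693,584 in favor — approved.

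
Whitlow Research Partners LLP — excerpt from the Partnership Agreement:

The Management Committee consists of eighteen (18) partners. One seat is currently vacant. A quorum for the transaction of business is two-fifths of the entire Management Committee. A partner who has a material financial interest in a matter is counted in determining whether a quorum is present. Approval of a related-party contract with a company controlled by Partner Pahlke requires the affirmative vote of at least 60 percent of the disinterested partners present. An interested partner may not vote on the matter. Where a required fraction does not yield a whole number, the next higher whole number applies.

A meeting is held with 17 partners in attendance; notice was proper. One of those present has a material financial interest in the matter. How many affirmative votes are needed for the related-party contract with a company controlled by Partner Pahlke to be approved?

10

The related-party contract with a company controlled by Partner Pahlke requires three-fifths of the disinterested partners present (17 − 1 = 16).
3/5 of 16 = 9.60, rounded up to 10.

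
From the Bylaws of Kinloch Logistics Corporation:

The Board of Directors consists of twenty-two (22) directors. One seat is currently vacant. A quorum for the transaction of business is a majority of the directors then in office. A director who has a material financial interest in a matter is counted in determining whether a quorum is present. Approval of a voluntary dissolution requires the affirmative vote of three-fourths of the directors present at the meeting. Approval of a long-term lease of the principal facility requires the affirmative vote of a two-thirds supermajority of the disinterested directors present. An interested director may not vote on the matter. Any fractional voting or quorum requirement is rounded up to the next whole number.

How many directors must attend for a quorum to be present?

11

A majority of 21 is 11.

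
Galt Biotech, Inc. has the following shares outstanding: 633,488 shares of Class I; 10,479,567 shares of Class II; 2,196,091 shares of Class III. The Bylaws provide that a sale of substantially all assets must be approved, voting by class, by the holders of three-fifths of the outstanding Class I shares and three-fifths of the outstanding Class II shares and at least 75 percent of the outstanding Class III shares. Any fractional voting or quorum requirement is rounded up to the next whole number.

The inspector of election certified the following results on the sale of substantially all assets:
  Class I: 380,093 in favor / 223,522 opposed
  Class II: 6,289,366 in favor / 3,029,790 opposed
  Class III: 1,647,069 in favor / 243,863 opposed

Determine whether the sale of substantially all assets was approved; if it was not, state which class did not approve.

Approved — every class gave the required vote.

Class I: 3/5 of 633488 = 380092.80, rounded up to 380093; 380,093 required, 380,093 in favor — approved.
Class II: 3/5 of 10479567 = 6287740.20, rounded up to 6287741; 6,287,741 required, 6,289,366 in favor — approved.
Class III: 3/4 of 2196091 = 1647068.25, rounded up to 1647069; 1,647,069 required, 1,647,069 in favor — approved.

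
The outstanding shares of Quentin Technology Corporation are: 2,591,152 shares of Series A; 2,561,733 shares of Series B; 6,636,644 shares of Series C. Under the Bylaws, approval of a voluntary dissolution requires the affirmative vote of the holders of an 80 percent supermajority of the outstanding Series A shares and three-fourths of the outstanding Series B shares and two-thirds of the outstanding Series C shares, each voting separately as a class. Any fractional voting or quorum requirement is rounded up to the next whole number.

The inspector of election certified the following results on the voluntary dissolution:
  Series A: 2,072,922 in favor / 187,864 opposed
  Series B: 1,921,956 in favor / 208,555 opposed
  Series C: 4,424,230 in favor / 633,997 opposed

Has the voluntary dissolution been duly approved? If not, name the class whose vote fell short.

Not approved — the Series C shares did not give the required vote.

Series A: 4/5 of 2591152 = 2072921.60, rounded up to 2072922; 2,072,922 required, 2,072,922 in favor — approved.
Series B: 3/4 of 2561733 = 1921299.75, rounded up to 1921300; 1,921,300 required, 1,921,956 in favor — approved.
Series C: 2/3 of 6636644 = 4424429.33, rounded up to 4424430; 4,424,430 required, 4,424,230 in favor — not approved.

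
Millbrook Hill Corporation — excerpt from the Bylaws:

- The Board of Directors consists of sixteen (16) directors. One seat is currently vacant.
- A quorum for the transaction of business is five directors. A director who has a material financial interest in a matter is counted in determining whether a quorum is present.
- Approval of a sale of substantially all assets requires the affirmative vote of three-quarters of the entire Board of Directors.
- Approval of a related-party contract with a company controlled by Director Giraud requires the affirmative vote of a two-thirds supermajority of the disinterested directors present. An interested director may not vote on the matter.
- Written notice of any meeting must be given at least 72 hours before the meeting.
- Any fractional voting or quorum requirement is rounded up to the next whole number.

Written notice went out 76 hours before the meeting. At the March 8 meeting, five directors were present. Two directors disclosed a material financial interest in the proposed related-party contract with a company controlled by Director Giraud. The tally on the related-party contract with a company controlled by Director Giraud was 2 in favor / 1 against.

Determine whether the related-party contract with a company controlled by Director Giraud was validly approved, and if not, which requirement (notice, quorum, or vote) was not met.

Notice: 76 hours given; 72 required (76 ≥ 72). Satisfied.
Quorum: 5 present (interested directors count toward quorum); quorum is 5. Satisfied.
Vote: the related-party contract with a company controlled by Director Giraud requires two-thirds of the disinterested directors present (5 − 2 = 3). 2/3 of 3 = 2, so 2 affirmative votes are needed; 2 voted in favor. Satisfied.

Valid — all requirements satisfied.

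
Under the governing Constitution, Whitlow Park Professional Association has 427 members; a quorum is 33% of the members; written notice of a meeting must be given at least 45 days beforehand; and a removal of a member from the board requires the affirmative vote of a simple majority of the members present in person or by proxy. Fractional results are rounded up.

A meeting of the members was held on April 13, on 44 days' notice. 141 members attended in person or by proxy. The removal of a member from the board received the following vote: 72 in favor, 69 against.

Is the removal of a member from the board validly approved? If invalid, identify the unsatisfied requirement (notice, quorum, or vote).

Notice: 44 days given; 45 required. Not satisfied.
Quorum: 33% of 427 = 140.91, rounded up to 141; 141 present. Satisfied.
Vote: requires a majority of those present (141); a majority of 141 is 71, so 71 needed; 72 in favor. Satisfied.

Invalid — notice requirement not satisfied.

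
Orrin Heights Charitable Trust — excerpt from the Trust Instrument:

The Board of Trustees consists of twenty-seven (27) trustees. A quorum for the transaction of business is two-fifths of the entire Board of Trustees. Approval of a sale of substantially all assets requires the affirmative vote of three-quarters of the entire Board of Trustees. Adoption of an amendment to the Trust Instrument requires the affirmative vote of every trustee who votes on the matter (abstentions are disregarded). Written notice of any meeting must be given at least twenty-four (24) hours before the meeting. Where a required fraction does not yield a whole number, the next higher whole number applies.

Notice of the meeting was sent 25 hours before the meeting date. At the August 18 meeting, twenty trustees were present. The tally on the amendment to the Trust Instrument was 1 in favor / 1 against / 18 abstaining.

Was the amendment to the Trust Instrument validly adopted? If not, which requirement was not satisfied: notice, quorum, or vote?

Notice: 25 hours given; 24 required (25 ≥ 24). Satisfied.
Quorum: 20 present; quorum is 11. Satisfied.
Vote: the amendment to the Trust Instrument requires the unanimous vote of the votes cast (20 present − 18 abstaining = 2). Unanimous means all 2, so 2 affirmative votes are needed; 1 voted in favor. Not satisfied.

Invalid — vote requirement not satisfied.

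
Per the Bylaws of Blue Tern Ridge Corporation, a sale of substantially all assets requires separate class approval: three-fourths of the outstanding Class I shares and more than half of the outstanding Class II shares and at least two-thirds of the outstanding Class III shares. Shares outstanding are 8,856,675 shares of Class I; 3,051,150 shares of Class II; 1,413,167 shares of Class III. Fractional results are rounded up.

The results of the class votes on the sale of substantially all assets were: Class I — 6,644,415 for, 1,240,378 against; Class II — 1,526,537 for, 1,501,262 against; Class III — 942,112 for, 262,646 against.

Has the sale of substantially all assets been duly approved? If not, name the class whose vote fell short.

Approved — every class gave the required vote.

Class I: 3/4 of 8856675 = 6642506.25, rounded up to 6642507; 6,642,507 required, 6,644,415 in favor — approved.
Class II: a majority of 3051150 is 1525576; 1,525,576 required, 1,526,537 in favor — approved.
Class III: 2/3 of 1413167 = 942111.33, rounded up to 942112; 942,112 required, 942,112 in favor — approved.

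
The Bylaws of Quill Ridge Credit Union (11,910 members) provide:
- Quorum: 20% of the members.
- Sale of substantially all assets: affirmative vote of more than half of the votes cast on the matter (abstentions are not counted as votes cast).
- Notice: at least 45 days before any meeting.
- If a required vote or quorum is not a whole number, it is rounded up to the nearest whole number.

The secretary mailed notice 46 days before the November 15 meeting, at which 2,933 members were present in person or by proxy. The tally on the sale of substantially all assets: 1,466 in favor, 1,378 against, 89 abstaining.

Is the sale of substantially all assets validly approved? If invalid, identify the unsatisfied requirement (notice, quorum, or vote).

Valid — all requirements satisfied.

Notice: 46 days given; 45 required. Satisfied.
Quorum: 20% of 11,910 = 2,382; 2,933 present. Satisfied.
Vote: requires a majority of the votes cast (2,933 − 89 abstaining = 2,844); a majority of 2844 is 1423, so 1,423 needed; 1,466 in favor. Satisfied.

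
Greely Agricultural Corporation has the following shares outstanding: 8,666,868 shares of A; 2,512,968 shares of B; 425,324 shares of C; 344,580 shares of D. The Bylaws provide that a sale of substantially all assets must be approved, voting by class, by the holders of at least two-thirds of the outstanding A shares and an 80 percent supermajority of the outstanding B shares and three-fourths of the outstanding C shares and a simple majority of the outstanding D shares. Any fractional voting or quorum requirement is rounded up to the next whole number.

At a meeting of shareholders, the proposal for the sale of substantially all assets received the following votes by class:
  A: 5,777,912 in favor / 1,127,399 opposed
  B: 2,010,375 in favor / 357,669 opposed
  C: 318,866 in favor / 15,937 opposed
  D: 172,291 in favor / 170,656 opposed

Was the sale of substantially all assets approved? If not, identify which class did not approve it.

A: 2/3 of 8666868 = 5777912; 5,777,912 required, 5,777,912 in favor — approved.
B: 4/5 of 2512968 = 2010374.40, rounded up to 2010375; 2,010,375 required, 2,010,375 in favor — approved.
C: 3/4 of 425324 = 318993; 318,993 required, 318,866 in favor — not approved.
D: a majority of 344580 is 172291; 172,291 required, 172,291 in favor — approved.

Not approved — the C shares did not give the required vote.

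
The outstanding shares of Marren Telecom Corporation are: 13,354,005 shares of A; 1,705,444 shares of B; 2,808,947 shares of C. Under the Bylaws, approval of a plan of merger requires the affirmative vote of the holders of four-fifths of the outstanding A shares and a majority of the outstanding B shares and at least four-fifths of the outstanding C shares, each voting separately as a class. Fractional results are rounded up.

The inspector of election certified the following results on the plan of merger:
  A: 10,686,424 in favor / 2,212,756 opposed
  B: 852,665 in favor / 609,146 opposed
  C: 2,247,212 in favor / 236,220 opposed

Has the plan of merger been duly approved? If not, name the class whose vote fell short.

A: 4/5 of 13354005 = 10683204; 10,683,204 required, 10,686,424 in favor — approved.
B: a majority of 1705444 is 852723; 852,723 required, 852,665 in favor — not approved.
C: 4/5 of 2808947 = 2247157.60, rounded up to 2247158; 2,247,158 required, 2,247,212 in favor — approved.

Not approved — the B shares did not give the required vote.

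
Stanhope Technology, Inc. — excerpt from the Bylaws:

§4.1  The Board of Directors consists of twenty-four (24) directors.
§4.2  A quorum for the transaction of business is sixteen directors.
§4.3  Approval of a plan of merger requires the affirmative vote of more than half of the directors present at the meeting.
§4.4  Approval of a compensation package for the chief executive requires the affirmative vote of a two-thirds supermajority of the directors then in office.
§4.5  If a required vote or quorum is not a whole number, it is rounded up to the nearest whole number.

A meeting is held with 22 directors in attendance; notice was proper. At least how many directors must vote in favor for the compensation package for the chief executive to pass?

The compensation package for the chief executive requires two-thirds of the directors then in office (24).
2/3 of 24 = 16.

16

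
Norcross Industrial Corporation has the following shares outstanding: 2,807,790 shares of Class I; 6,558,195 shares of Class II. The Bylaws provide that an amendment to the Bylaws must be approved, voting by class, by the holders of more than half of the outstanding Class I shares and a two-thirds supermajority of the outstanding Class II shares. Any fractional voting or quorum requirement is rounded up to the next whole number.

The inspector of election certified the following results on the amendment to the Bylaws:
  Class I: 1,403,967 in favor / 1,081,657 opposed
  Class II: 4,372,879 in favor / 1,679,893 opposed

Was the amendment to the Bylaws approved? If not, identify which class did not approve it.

Approved — every class gave the required vote.

Class I: a majority of 2807790 is 1403896; 1,403,896 required, 1,403,967 in favor — approved.
Class II: 2/3 of 6558195 = 4372130; 4,372,130 required, 4,372,879 in favor — approved.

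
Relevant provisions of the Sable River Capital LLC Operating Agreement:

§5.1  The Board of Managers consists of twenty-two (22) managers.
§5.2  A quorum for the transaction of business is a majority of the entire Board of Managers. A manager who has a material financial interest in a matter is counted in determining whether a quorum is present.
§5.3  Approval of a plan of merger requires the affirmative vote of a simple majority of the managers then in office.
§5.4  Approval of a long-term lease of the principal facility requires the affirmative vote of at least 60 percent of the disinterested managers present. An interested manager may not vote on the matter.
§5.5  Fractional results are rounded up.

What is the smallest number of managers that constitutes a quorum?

12

A majority of 22 is 12.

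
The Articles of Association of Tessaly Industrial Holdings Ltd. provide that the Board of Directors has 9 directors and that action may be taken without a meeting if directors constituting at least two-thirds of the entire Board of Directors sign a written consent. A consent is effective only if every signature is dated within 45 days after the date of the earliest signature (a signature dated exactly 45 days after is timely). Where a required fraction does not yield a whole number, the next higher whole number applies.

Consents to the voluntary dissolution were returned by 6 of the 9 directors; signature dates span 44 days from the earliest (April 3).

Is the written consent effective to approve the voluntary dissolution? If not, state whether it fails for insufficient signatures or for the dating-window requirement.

Signatures required: at least two-thirds of 9 — 2/3 of 9 = 6, so 6 needed; 6 signed. Sufficient.
Dating window: the latest signature is 44 days after the earliest; the limit is 45 days. Within the window.

Effective — both the signature and dating-window requirements are satisfied.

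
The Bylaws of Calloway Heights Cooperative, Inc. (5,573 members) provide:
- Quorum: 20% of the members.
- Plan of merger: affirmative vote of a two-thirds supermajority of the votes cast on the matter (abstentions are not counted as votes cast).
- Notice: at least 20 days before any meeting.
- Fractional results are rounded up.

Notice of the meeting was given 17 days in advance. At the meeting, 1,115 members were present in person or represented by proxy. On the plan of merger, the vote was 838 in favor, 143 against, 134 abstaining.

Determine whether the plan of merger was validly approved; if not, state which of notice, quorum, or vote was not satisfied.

Notice: 17 days given; 20 required. Not satisfied.
Quorum: 20% of 5,573 = 1,114.60, rounded up to 1,115; 1,115 present. Satisfied.
Vote: requires two-thirds of the votes cast (1,115 − 134 abstaining = 981); 2/3 of 981 = 654, so 654 needed; 838 in favor. Satisfied.

Invalid — notice requirement not satisfied.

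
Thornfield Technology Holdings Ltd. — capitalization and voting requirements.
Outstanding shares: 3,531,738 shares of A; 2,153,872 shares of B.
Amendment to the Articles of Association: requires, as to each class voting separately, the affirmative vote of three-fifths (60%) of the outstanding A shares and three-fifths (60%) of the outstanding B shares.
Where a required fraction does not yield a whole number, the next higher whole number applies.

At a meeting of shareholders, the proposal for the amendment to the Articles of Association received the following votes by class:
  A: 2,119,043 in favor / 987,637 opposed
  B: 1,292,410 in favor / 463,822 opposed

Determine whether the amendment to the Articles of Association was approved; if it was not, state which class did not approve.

Approved — every class gave the required vote.

A: 3/5 of 3531738 = 2119042.80, rounded up to 2119043; 2,119,043 required, 2,119,043 in favor — approved.
B: 3/5 of 2153872 = 1292323.20, rounded up to 1292324; 1,292,324 required, 1,292,410 in favor — approved.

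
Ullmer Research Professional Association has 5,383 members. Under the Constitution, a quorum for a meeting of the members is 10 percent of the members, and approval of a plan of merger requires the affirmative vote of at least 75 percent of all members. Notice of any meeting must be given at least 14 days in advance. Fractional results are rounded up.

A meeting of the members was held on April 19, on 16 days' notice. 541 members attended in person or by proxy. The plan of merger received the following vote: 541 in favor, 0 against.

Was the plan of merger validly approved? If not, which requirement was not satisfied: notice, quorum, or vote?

Notice: 16 days given; 14 required. Satisfied.
Quorum: 10% of 5,383 = 538.30, rounded up to 539; 541 present. Satisfied.
Vote: requires three-fourths of all members (5,383); 3/4 of 5383 = 4037.25, rounded up to 4038, so 4,038 needed; 541 in favor. Not satisfied.

Invalid — vote requirement not satisfied.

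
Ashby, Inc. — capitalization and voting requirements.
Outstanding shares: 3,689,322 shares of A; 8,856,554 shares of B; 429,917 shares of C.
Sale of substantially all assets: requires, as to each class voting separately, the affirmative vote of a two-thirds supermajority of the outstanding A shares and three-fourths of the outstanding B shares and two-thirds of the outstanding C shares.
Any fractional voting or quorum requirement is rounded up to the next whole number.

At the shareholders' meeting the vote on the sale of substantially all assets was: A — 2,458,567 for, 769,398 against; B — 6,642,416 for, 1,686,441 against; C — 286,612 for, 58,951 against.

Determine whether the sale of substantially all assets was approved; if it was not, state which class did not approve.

Not approved — the A shares did not give the required vote.

A: 2/3 of 3689322 = 2459548; 2,459,548 required, 2,458,567 in favor — not approved.
B: 3/4 of 8856554 = 6642415.50, rounded up to 6642416; 6,642,416 required, 6,642,416 in favor — approved.
C: 2/3 of 429917 = 286611.33, rounded up to 286612; 286,612 required, 286,612 in favor — approved.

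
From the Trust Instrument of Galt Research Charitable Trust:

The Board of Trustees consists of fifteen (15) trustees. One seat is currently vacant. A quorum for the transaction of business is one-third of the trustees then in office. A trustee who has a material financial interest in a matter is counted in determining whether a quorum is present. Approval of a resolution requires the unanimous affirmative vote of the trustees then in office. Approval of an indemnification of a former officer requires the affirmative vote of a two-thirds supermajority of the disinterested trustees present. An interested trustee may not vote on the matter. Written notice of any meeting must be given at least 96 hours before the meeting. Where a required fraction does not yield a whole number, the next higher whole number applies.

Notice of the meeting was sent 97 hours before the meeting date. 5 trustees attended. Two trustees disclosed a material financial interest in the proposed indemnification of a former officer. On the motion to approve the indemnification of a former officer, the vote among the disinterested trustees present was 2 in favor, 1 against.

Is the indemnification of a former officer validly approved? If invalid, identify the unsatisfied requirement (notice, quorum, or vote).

Valid — all requirements satisfied.

Notice: 97 hours given; 96 required (97 ≥ 96). Satisfied.
Quorum: 5 present (interested trustees count toward quorum); quorum is 5. Satisfied.
Vote: the indemnification of a former officer requires two-thirds of the disinterested trustees present (5 − 2 = 3). 2/3 of 3 = 2, so 2 affirmative votes are needed; 2 voted in favor. Satisfied.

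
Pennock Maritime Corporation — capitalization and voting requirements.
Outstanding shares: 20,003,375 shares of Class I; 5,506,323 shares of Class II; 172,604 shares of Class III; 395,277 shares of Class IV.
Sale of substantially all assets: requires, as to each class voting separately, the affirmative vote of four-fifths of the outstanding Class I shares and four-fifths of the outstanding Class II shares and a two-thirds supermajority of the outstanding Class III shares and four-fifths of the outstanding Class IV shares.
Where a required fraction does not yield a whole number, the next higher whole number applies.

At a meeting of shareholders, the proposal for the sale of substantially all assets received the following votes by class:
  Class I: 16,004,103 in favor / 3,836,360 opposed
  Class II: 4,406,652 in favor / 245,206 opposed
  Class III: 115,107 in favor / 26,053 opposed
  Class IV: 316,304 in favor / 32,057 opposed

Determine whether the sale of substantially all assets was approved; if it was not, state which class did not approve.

Class I: 4/5 of 20003375 = 16002700; 16,002,700 required, 16,004,103 in favor — approved.
Class II: 4/5 of 5506323 = 4405058.40, rounded up to 4405059; 4,405,059 required, 4,406,652 in favor — approved.
Class III: 2/3 of 172604 = 115069.33, rounded up to 115070; 115,070 required, 115,107 in favor — approved.
Class IV: 4/5 of 395277 = 316221.60, rounded up to 316222; 316,222 required, 316,304 in favor — approved.

Approved — every class gave the required vote.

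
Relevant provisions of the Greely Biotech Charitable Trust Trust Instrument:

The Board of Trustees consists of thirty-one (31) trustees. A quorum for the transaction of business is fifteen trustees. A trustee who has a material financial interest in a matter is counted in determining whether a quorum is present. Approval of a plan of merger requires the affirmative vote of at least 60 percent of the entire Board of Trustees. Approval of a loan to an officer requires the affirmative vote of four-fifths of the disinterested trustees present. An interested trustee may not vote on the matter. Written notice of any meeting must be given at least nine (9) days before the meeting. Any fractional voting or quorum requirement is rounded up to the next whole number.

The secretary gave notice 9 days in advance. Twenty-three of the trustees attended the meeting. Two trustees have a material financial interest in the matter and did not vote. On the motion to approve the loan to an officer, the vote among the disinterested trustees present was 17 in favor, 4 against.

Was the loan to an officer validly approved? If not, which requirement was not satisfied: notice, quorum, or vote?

Notice: 9 days given; 9 required (9 ≥ 9). Satisfied.
Quorum: 23 present (interested trustees count toward quorum); quorum is 15. Satisfied.
Vote: the loan to an officer requires four-fifths of the disinterested trustees present (23 − 2 = 21). 4/5 of 21 = 16.80, rounded up to 17, so 17 affirmative votes are needed; 17 voted in favor. Satisfied.

Valid — all requirements satisfied.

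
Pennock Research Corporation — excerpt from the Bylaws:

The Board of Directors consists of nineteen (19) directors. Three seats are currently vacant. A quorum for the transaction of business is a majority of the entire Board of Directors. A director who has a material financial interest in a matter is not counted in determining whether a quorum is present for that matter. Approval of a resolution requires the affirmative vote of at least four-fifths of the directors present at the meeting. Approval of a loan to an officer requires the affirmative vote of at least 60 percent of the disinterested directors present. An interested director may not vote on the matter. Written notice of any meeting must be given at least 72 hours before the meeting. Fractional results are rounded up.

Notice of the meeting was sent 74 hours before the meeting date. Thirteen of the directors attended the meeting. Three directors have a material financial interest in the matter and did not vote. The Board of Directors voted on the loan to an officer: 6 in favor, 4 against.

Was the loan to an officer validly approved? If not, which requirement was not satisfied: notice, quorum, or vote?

Notice: 74 hours given; 72 required (74 ≥ 72). Satisfied.
Quorum: 13 present, but the 3 interested directors do not count, leaving 10. Quorum is 10. Satisfied.
Vote: the loan to an officer requires three-fifths of the disinterested directors present (13 − 3 = 10). 3/5 of 10 = 6, so 6 affirmative votes are needed; 6 voted in favor. Satisfied.

Valid — all requirements satisfied.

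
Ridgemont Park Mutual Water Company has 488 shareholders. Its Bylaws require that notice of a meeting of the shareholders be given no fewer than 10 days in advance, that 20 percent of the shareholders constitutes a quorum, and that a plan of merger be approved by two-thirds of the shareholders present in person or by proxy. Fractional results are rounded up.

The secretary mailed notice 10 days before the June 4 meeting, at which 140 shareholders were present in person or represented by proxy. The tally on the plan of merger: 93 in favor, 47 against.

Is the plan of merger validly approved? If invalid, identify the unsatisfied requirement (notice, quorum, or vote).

Invalid — vote requirement not satisfied.

Notice: 10 days given; 10 required. Satisfied.
Quorum: 20% of 488 = 97.60, rounded up to 98; 140 present. Satisfied.
Vote: requires two-thirds of those present (140); 2/3 of 140 = 93.33, rounded up to 94, so 94 needed; 93 in favor. Not satisfied.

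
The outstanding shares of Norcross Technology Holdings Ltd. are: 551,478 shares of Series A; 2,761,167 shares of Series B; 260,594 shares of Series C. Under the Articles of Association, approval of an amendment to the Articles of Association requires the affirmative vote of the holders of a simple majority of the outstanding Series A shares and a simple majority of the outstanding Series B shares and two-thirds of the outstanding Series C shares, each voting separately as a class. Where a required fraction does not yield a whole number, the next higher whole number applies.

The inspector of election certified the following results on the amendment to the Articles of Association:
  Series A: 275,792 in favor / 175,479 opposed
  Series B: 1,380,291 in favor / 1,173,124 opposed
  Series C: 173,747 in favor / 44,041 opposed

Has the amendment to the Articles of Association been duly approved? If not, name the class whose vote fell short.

Not approved — the Series B shares did not give the required vote.

Series A: a majority of 551478 is 275740; 275,740 required, 275,792 in favor — approved.
Series B: a majority of 2761167 is 1380584; 1,380,584 required, 1,380,291 in favor — not approved.
Series C: 2/3 of 260594 = 173729.33, rounded up to 173730; 173,730 required, 173,747 in favor — approved.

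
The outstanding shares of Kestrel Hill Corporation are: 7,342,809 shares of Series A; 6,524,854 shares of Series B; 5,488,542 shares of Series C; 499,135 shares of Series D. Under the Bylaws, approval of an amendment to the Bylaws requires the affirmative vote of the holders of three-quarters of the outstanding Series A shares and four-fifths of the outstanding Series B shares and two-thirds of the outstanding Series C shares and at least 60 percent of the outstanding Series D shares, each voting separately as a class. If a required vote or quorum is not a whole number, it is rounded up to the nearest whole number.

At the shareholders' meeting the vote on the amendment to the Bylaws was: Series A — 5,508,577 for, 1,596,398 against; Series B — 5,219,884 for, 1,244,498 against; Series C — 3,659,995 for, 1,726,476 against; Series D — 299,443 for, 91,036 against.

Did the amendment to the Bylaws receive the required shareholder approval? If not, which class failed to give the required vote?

Series A: 3/4 of 7342809 = 5507106.75, rounded up to 5507107; 5,507,107 required, 5,508,577 in favor — approved.
Series B: 4/5 of 6524854 = 5219883.20, rounded up to 5219884; 5,219,884 required, 5,219,884 in favor — approved.
Series C: 2/3 of 5488542 = 3659028; 3,659,028 required, 3,659,995 in favor — approved.
Series D: 3/5 of 499135 = 299481; 299,481 required, 299,443 in favor — not approved.

Not approved — the Series D shares did not give the required vote.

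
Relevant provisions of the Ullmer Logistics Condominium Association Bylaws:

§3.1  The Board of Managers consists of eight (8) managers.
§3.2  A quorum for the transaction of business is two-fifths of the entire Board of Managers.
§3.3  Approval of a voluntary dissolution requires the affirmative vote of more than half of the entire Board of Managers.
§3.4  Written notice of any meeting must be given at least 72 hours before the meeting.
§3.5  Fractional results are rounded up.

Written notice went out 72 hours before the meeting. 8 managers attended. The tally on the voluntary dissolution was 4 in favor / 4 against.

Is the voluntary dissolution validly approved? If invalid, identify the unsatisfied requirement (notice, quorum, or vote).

Invalid — vote requirement not satisfied.

Notice: 72 hours given; 72 required (72 ≥ 72). Satisfied.
Quorum: 8 present; quorum is 4. Satisfied.
Vote: the voluntary dissolution requires a majority of the entire Board of Managers (8). A majority of 8 is 5, so 5 affirmative votes are needed; 4 voted in favor. Not satisfied.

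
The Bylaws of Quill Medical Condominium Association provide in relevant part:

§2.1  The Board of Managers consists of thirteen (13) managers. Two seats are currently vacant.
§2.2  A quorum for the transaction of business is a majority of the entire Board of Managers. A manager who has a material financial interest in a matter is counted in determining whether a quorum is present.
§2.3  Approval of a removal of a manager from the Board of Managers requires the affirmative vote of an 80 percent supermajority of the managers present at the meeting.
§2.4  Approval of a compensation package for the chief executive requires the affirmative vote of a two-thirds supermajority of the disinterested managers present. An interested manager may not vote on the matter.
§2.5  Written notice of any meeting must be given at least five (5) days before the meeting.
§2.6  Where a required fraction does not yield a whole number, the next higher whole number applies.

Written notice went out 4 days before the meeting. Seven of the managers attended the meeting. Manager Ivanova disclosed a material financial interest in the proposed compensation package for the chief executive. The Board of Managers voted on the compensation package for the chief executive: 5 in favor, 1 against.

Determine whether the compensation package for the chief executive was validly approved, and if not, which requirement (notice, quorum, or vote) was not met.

Notice: 4 days given; 5 required (4 < 5). Not satisfied.
Quorum: 7 present (interested managers count toward quorum); quorum is 7. Satisfied.
Vote: the compensation package for the chief executive requires two-thirds of the disinterested managers present (7 − 1 = 6). 2/3 of 6 = 4, so 4 affirmative votes are needed; 5 voted in favor. Satisfied.

Invalid — notice requirement not satisfied.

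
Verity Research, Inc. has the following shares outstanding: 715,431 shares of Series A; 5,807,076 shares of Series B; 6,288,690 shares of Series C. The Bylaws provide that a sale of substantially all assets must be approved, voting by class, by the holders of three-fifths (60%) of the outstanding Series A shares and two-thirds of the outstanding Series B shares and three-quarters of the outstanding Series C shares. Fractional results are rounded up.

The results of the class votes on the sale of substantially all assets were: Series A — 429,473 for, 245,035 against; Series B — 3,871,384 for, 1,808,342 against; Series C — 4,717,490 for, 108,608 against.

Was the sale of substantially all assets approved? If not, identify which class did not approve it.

Approved — every class gave the required vote.

Series A: 3/5 of 715431 = 429258.60, rounded up to 429259; 429,259 required, 429,473 in favor — approved.
Series B: 2/3 of 5807076 = 3871384; 3,871,384 required, 3,871,384 in favor — approved.
Series C: 3/4 of 6288690 = 4716517.50, rounded up to 4716518; 4,716,518 required, 4,717,490 in favor — approved.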